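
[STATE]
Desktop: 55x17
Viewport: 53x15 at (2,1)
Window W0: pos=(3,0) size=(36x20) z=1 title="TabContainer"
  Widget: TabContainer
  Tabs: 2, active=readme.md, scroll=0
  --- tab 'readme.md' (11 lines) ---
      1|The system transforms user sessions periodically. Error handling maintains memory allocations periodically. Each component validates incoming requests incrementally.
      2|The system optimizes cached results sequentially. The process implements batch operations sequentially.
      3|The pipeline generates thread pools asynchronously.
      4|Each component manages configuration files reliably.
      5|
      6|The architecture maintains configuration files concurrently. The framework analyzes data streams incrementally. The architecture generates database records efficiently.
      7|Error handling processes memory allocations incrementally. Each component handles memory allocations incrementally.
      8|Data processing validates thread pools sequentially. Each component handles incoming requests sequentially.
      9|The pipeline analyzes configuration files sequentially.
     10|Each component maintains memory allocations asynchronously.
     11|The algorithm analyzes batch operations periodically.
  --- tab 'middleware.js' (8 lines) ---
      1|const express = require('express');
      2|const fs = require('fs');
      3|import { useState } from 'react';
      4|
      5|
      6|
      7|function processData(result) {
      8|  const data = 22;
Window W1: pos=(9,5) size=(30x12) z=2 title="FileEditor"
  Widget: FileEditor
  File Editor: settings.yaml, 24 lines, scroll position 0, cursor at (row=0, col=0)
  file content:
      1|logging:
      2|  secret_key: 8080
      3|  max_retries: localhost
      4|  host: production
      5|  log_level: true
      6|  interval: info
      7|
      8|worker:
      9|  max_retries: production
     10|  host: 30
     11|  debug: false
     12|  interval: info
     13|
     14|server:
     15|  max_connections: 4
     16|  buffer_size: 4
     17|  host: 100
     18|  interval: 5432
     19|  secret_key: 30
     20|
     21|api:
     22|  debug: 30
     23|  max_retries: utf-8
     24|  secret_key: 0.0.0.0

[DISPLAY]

 ┃ TabContainer                     ┃                
 ┠──────────────────────────────────┨                
 ┃[readme.md]│ middleware.js        ┃                
 ┃──────────────────────────────────┃                
 ┃The s┏━━━━━━━━━━━━━━━━━━━━━━━━━━━━┓                
 ┃The s┃ FileEditor                 ┃                
 ┃The p┠────────────────────────────┨                
 ┃Each ┃█ogging:                   ▲┃                
 ┃     ┃  secret_key: 8080         █┃                
 ┃The a┃  max_retries: localhost   ░┃                
 ┃Error┃  host: production         ░┃                
 ┃Data ┃  log_level: true          ░┃                
 ┃The p┃  interval: info           ░┃                
 ┃Each ┃                           ░┃                
 ┃The a┃worker:                    ▼┃                


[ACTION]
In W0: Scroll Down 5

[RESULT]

 ┃ TabContainer                     ┃                
 ┠──────────────────────────────────┨                
 ┃[readme.md]│ middleware.js        ┃                
 ┃──────────────────────────────────┃                
 ┃The a┏━━━━━━━━━━━━━━━━━━━━━━━━━━━━┓                
 ┃Error┃ FileEditor                 ┃                
 ┃Data ┠────────────────────────────┨                
 ┃The p┃█ogging:                   ▲┃                
 ┃Each ┃  secret_key: 8080         █┃                
 ┃The a┃  max_retries: localhost   ░┃                
 ┃     ┃  host: production         ░┃                
 ┃     ┃  log_level: true          ░┃                
 ┃     ┃  interval: info           ░┃                
 ┃     ┃                           ░┃                
 ┃     ┃worker:                    ▼┃                


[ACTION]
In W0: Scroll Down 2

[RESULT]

 ┃ TabContainer                     ┃                
 ┠──────────────────────────────────┨                
 ┃[readme.md]│ middleware.js        ┃                
 ┃──────────────────────────────────┃                
 ┃Data ┏━━━━━━━━━━━━━━━━━━━━━━━━━━━━┓                
 ┃The p┃ FileEditor                 ┃                
 ┃Each ┠────────────────────────────┨                
 ┃The a┃█ogging:                   ▲┃                
 ┃     ┃  secret_key: 8080         █┃                
 ┃     ┃  max_retries: localhost   ░┃                
 ┃     ┃  host: production         ░┃                
 ┃     ┃  log_level: true          ░┃                
 ┃     ┃  interval: info           ░┃                
 ┃     ┃                           ░┃                
 ┃     ┃worker:                    ▼┃                


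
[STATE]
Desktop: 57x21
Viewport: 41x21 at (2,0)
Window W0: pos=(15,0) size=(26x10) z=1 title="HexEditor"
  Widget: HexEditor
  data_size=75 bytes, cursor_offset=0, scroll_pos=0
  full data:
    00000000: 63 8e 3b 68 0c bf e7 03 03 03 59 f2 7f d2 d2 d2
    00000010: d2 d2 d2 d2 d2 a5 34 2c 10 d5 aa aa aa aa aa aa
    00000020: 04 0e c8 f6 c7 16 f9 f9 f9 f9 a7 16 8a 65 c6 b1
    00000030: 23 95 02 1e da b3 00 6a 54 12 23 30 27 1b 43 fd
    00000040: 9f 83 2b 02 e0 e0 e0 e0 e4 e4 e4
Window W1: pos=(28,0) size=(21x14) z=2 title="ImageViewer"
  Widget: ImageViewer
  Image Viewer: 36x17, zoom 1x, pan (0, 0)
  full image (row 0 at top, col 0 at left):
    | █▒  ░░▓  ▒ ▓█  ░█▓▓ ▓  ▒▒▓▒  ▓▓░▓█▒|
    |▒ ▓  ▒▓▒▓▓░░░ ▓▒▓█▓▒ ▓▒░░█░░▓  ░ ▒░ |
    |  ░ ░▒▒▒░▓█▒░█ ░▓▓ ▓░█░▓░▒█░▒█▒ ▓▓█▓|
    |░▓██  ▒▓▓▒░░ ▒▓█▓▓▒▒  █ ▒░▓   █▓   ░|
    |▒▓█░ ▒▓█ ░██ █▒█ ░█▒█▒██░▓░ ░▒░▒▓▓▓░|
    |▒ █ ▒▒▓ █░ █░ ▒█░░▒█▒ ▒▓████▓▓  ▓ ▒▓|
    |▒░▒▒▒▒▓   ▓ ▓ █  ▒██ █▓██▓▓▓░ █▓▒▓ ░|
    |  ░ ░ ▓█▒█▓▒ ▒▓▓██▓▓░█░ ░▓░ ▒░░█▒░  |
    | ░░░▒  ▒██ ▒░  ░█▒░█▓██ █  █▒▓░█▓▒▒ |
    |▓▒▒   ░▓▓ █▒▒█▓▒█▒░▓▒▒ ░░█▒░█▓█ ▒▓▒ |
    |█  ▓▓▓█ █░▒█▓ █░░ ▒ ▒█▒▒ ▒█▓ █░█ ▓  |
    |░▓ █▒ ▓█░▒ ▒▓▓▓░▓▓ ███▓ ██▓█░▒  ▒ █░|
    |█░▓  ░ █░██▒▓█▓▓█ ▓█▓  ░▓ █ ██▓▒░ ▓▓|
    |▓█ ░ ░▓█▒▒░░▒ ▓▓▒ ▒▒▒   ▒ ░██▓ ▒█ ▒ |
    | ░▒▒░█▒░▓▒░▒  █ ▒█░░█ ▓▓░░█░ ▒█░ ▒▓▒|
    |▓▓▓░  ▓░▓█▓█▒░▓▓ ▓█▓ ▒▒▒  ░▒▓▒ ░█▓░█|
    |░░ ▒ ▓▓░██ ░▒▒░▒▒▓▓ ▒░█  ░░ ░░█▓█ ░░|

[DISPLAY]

             ┏━━━━━━━━━━━━┏━━━━━━━━━━━━━━
             ┃ HexEditor  ┃ ImageViewer  
             ┠────────────┠──────────────
             ┃00000000  63┃ █▒  ░░▓  ▒ ▓█
             ┃00000010  d2┃▒ ▓  ▒▓▒▓▓░░░ 
             ┃00000020  04┃  ░ ░▒▒▒░▓█▒░█
             ┃00000030  23┃░▓██  ▒▓▓▒░░ ▒
             ┃00000040  9f┃▒▓█░ ▒▓█ ░██ █
             ┃            ┃▒ █ ▒▒▓ █░ █░ 
             ┗━━━━━━━━━━━━┃▒░▒▒▒▒▓   ▓ ▓ 
                          ┃  ░ ░ ▓█▒█▓▒ ▒
                          ┃ ░░░▒  ▒██ ▒░ 
                          ┃▓▒▒   ░▓▓ █▒▒█
                          ┗━━━━━━━━━━━━━━
                                         
                                         
                                         
                                         
                                         
                                         
                                         


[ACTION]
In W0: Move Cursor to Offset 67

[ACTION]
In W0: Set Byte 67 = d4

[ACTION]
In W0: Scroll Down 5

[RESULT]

             ┏━━━━━━━━━━━━┏━━━━━━━━━━━━━━
             ┃ HexEditor  ┃ ImageViewer  
             ┠────────────┠──────────────
             ┃00000040  9f┃ █▒  ░░▓  ▒ ▓█
             ┃            ┃▒ ▓  ▒▓▒▓▓░░░ 
             ┃            ┃  ░ ░▒▒▒░▓█▒░█
             ┃            ┃░▓██  ▒▓▓▒░░ ▒
             ┃            ┃▒▓█░ ▒▓█ ░██ █
             ┃            ┃▒ █ ▒▒▓ █░ █░ 
             ┗━━━━━━━━━━━━┃▒░▒▒▒▒▓   ▓ ▓ 
                          ┃  ░ ░ ▓█▒█▓▒ ▒
                          ┃ ░░░▒  ▒██ ▒░ 
                          ┃▓▒▒   ░▓▓ █▒▒█
                          ┗━━━━━━━━━━━━━━
                                         
                                         
                                         
                                         
                                         
                                         
                                         


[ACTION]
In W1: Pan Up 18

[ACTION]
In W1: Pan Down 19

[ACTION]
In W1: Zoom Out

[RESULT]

             ┏━━━━━━━━━━━━┏━━━━━━━━━━━━━━
             ┃ HexEditor  ┃ ImageViewer  
             ┠────────────┠──────────────
             ┃00000040  9f┃              
             ┃            ┃              
             ┃            ┃              
             ┃            ┃              
             ┃            ┃              
             ┃            ┃              
             ┗━━━━━━━━━━━━┃              
                          ┃              
                          ┃              
                          ┃              
                          ┗━━━━━━━━━━━━━━
                                         
                                         
                                         
                                         
                                         
                                         
                                         


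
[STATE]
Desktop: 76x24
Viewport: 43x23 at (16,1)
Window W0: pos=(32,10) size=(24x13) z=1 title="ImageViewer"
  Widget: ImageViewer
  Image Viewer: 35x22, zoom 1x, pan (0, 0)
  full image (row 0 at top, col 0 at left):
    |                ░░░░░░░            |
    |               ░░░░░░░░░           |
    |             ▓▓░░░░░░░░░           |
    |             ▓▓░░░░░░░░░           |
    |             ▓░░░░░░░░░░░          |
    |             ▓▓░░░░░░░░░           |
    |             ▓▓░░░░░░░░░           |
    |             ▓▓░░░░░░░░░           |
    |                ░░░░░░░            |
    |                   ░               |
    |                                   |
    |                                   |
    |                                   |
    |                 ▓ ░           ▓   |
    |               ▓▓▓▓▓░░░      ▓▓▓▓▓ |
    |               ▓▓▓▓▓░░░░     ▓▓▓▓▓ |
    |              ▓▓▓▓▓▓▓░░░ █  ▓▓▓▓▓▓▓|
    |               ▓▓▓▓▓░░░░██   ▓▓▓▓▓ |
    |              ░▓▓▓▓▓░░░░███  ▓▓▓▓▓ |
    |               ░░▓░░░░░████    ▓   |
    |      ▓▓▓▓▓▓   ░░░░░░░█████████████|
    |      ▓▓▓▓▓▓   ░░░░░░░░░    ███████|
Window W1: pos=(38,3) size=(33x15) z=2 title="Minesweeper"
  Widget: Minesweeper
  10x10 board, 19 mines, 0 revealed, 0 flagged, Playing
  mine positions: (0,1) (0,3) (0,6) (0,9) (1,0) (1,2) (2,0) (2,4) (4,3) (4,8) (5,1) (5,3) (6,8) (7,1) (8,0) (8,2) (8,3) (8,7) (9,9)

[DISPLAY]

                                           
                                           
                      ┏━━━━━━━━━━━━━━━━━━━━
                      ┃ Minesweeper        
                      ┠────────────────────
                      ┃■■■■■■■■■■          
                      ┃■■■■■■■■■■          
                      ┃■■■■■■■■■■          
                      ┃■■■■■■■■■■          
                ┏━━━━━┃■■■■■■■■■■          
                ┃ Imag┃■■■■■■■■■■          
                ┠─────┃■■■■■■■■■■          
                ┃     ┃■■■■■■■■■■          
                ┃     ┃■■■■■■■■■■          
                ┃     ┃■■■■■■■■■■          
                ┃     ┃                    
                ┃     ┗━━━━━━━━━━━━━━━━━━━━
                ┃             ▓▓░░░░░░░┃   
                ┃             ▓▓░░░░░░░┃   
                ┃             ▓▓░░░░░░░┃   
                ┃                ░░░░░░┃   
                ┗━━━━━━━━━━━━━━━━━━━━━━┛   
                                           


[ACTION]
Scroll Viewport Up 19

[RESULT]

                                           
                                           
                                           
                      ┏━━━━━━━━━━━━━━━━━━━━
                      ┃ Minesweeper        
                      ┠────────────────────
                      ┃■■■■■■■■■■          
                      ┃■■■■■■■■■■          
                      ┃■■■■■■■■■■          
                      ┃■■■■■■■■■■          
                ┏━━━━━┃■■■■■■■■■■          
                ┃ Imag┃■■■■■■■■■■          
                ┠─────┃■■■■■■■■■■          
                ┃     ┃■■■■■■■■■■          
                ┃     ┃■■■■■■■■■■          
                ┃     ┃■■■■■■■■■■          
                ┃     ┃                    
                ┃     ┗━━━━━━━━━━━━━━━━━━━━
                ┃             ▓▓░░░░░░░┃   
                ┃             ▓▓░░░░░░░┃   
                ┃             ▓▓░░░░░░░┃   
                ┃                ░░░░░░┃   
                ┗━━━━━━━━━━━━━━━━━━━━━━┛   


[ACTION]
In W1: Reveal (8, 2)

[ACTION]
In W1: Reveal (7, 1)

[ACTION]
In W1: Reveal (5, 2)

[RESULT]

                                           
                                           
                                           
                      ┏━━━━━━━━━━━━━━━━━━━━
                      ┃ Minesweeper        
                      ┠────────────────────
                      ┃■✹■✹■■✹■■✹          
                      ┃✹■✹■■■■■■■          
                      ┃✹■■■✹■■■■■          
                      ┃■■■■■■■■■■          
                ┏━━━━━┃■■■✹■■■■✹■          
                ┃ Imag┃■✹■✹■■■■■■          
                ┠─────┃■■■■■■■■✹■          
                ┃     ┃■✹■■■■■■■■          
                ┃     ┃✹■✹✹■■■✹■■          
                ┃     ┃■■■■■■■■■✹          
                ┃     ┃                    
                ┃     ┗━━━━━━━━━━━━━━━━━━━━
                ┃             ▓▓░░░░░░░┃   
                ┃             ▓▓░░░░░░░┃   
                ┃             ▓▓░░░░░░░┃   
                ┃                ░░░░░░┃   
                ┗━━━━━━━━━━━━━━━━━━━━━━┛   


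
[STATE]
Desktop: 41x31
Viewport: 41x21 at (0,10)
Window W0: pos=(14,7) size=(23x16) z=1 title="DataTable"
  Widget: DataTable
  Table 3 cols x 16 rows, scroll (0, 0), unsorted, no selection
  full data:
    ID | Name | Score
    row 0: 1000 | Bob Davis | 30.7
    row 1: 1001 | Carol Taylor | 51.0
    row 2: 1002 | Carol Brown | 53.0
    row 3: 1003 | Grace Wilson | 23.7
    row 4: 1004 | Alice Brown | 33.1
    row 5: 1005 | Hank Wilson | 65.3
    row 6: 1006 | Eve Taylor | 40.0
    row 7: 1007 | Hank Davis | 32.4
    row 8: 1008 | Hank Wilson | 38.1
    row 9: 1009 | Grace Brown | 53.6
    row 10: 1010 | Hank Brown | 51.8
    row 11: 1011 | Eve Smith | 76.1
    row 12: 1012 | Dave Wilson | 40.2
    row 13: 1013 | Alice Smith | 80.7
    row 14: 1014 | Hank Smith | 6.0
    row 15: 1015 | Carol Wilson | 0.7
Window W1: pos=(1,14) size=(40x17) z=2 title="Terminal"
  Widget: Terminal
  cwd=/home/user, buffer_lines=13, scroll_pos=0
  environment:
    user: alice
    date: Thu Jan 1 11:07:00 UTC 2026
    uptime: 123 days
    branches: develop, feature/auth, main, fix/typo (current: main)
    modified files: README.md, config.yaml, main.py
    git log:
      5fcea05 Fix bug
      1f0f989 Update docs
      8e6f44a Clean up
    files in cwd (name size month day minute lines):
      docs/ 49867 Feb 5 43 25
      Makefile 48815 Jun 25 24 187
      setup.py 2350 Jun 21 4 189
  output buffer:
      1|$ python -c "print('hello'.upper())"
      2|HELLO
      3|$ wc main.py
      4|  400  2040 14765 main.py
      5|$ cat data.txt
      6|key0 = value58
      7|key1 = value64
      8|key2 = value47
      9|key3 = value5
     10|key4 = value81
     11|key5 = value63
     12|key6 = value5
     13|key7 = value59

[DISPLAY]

              ┃ID  │Name        │Sco┃    
              ┃────┼────────────┼───┃    
              ┃1000│Bob Davis   │30.┃    
              ┃1001│Carol Taylor│51.┃    
 ┏━━━━━━━━━━━━━━━━━━━━━━━━━━━━━━━━━━━━━━┓
 ┃ Terminal                             ┃
 ┠──────────────────────────────────────┨
 ┃$ python -c "print('hello'.upper())"  ┃
 ┃HELLO                                 ┃
 ┃$ wc main.py                          ┃
 ┃  400  2040 14765 main.py             ┃
 ┃$ cat data.txt                        ┃
 ┃key0 = value58                        ┃
 ┃key1 = value64                        ┃
 ┃key2 = value47                        ┃
 ┃key3 = value5                         ┃
 ┃key4 = value81                        ┃
 ┃key5 = value63                        ┃
 ┃key6 = value5                         ┃
 ┃key7 = value59                        ┃
 ┗━━━━━━━━━━━━━━━━━━━━━━━━━━━━━━━━━━━━━━┛


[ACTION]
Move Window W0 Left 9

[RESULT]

     ┃ID  │Name        │Sco┃             
     ┃────┼────────────┼───┃             
     ┃1000│Bob Davis   │30.┃             
     ┃1001│Carol Taylor│51.┃             
 ┏━━━━━━━━━━━━━━━━━━━━━━━━━━━━━━━━━━━━━━┓
 ┃ Terminal                             ┃
 ┠──────────────────────────────────────┨
 ┃$ python -c "print('hello'.upper())"  ┃
 ┃HELLO                                 ┃
 ┃$ wc main.py                          ┃
 ┃  400  2040 14765 main.py             ┃
 ┃$ cat data.txt                        ┃
 ┃key0 = value58                        ┃
 ┃key1 = value64                        ┃
 ┃key2 = value47                        ┃
 ┃key3 = value5                         ┃
 ┃key4 = value81                        ┃
 ┃key5 = value63                        ┃
 ┃key6 = value5                         ┃
 ┃key7 = value59                        ┃
 ┗━━━━━━━━━━━━━━━━━━━━━━━━━━━━━━━━━━━━━━┛


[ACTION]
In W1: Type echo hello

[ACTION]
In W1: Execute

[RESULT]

     ┃ID  │Name        │Sco┃             
     ┃────┼────────────┼───┃             
     ┃1000│Bob Davis   │30.┃             
     ┃1001│Carol Taylor│51.┃             
 ┏━━━━━━━━━━━━━━━━━━━━━━━━━━━━━━━━━━━━━━┓
 ┃ Terminal                             ┃
 ┠──────────────────────────────────────┨
 ┃  400  2040 14765 main.py             ┃
 ┃$ cat data.txt                        ┃
 ┃key0 = value58                        ┃
 ┃key1 = value64                        ┃
 ┃key2 = value47                        ┃
 ┃key3 = value5                         ┃
 ┃key4 = value81                        ┃
 ┃key5 = value63                        ┃
 ┃key6 = value5                         ┃
 ┃key7 = value59                        ┃
 ┃$ echo hello                          ┃
 ┃hello                                 ┃
 ┃$ █                                   ┃
 ┗━━━━━━━━━━━━━━━━━━━━━━━━━━━━━━━━━━━━━━┛


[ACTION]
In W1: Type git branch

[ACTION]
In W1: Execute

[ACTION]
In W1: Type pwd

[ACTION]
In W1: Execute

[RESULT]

     ┃ID  │Name        │Sco┃             
     ┃────┼────────────┼───┃             
     ┃1000│Bob Davis   │30.┃             
     ┃1001│Carol Taylor│51.┃             
 ┏━━━━━━━━━━━━━━━━━━━━━━━━━━━━━━━━━━━━━━┓
 ┃ Terminal                             ┃
 ┠──────────────────────────────────────┨
 ┃key5 = value63                        ┃
 ┃key6 = value5                         ┃
 ┃key7 = value59                        ┃
 ┃$ echo hello                          ┃
 ┃hello                                 ┃
 ┃$ git branch                          ┃
 ┃  develop                             ┃
 ┃  feature/auth                        ┃
 ┃* main                                ┃
 ┃  fix/typo                            ┃
 ┃$ pwd                                 ┃
 ┃/home/user                            ┃
 ┃$ █                                   ┃
 ┗━━━━━━━━━━━━━━━━━━━━━━━━━━━━━━━━━━━━━━┛


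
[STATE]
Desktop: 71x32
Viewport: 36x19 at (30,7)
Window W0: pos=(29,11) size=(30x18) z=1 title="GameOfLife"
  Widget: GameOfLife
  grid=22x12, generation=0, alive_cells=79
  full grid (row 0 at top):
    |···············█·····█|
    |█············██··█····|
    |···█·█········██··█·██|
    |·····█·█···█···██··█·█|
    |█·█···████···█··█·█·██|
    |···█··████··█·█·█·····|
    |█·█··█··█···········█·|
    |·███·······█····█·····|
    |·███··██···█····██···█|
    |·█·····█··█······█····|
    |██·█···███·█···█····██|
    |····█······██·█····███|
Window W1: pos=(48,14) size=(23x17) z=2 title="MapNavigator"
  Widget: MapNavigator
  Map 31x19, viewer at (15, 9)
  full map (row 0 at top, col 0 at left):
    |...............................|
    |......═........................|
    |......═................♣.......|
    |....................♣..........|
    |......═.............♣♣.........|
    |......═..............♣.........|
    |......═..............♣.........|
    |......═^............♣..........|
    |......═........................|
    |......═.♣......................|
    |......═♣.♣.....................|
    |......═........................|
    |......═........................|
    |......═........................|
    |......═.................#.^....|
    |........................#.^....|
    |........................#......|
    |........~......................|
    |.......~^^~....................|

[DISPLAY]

                                    
                                    
                                    
                                    
━━━━━━━━━━━━━━━━━━━━━━━━━━━━┓       
 GameOfLife                 ┃       
────────────────────────────┨       
Gen: 0            ┏━━━━━━━━━━━━━━━━━
···············█··┃ MapNavigator    
█············██··█┠─────────────────
···█·█········██··┃...............♣.
·····█·█···█···██·┃.═.............♣♣
█·█···████···█··█·┃.═..............♣
···█··████··█·█·█·┃.═..............♣
█·█··█··█·········┃.═^............♣.
·███·······█····█·┃.═...............
·███··██···█····██┃.═.♣......@......
·█·····█··█······█┃.═♣.♣............
██·█···███·█···█··┃.═...............


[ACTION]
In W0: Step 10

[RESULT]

                                    
                                    
                                    
                                    
━━━━━━━━━━━━━━━━━━━━━━━━━━━━┓       
 GameOfLife                 ┃       
────────────────────────────┨       
Gen: 10           ┏━━━━━━━━━━━━━━━━━
···············███┃ MapNavigator    
···········█···█··┠─────────────────
··········███·███·┃...............♣.
··········██·█·███┃.═.............♣♣
···██·███···███···┃.═..............♣
··█··█·█·█···█··█·┃.═..............♣
··██·█··██·█·██···┃.═^............♣.
··██·······██·██··┃.═...............
··███········███··┃.═.♣......@......
·█·█···█·········█┃.═♣.♣............
█··█·············█┃.═...............


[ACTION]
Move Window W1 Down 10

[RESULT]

                                    
                                    
                                    
                                    
━━━━━━━━━━━━━━━━━━━━━━━━━━━━┓       
 GameOfLife                 ┃       
────────────────────────────┨       
Gen: 10                     ┃       
···············███┏━━━━━━━━━━━━━━━━━
···········█···█··┃ MapNavigator    
··········███·███·┠─────────────────
··········██·█·███┃...............♣.
···██·███···███···┃.═.............♣♣
··█··█·█·█···█··█·┃.═..............♣
··██·█··██·█·██···┃.═..............♣
··██·······██·██··┃.═^............♣.
··███········███··┃.═...............
·█·█···█·········█┃.═.♣......@......
█··█·············█┃.═♣.♣............


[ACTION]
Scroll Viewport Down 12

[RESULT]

────────────────────────────┨       
Gen: 10                     ┃       
···············███┏━━━━━━━━━━━━━━━━━
···········█···█··┃ MapNavigator    
··········███·███·┠─────────────────
··········██·█·███┃...............♣.
···██·███···███···┃.═.............♣♣
··█··█·█·█···█··█·┃.═..............♣
··██·█··██·█·██···┃.═..............♣
··██·······██·██··┃.═^............♣.
··███········███··┃.═...............
·█·█···█·········█┃.═.♣......@......
█··█·············█┃.═♣.♣............
·██···············┃.═...............
                  ┃.═...............
━━━━━━━━━━━━━━━━━━┃.═...............
                  ┃.═...............
                  ┃.................
                  ┗━━━━━━━━━━━━━━━━━


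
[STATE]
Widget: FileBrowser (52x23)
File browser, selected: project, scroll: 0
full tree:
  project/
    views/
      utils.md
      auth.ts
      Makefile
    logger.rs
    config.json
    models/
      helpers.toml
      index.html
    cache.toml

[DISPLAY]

> [-] project/                                      
    [+] views/                                      
    logger.rs                                       
    config.json                                     
    [+] models/                                     
    cache.toml                                      
                                                    
                                                    
                                                    
                                                    
                                                    
                                                    
                                                    
                                                    
                                                    
                                                    
                                                    
                                                    
                                                    
                                                    
                                                    
                                                    
                                                    


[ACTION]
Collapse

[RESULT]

> [+] project/                                      
                                                    
                                                    
                                                    
                                                    
                                                    
                                                    
                                                    
                                                    
                                                    
                                                    
                                                    
                                                    
                                                    
                                                    
                                                    
                                                    
                                                    
                                                    
                                                    
                                                    
                                                    
                                                    


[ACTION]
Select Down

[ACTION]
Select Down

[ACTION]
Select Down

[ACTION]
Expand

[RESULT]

> [-] project/                                      
    [+] views/                                      
    logger.rs                                       
    config.json                                     
    [+] models/                                     
    cache.toml                                      
                                                    
                                                    
                                                    
                                                    
                                                    
                                                    
                                                    
                                                    
                                                    
                                                    
                                                    
                                                    
                                                    
                                                    
                                                    
                                                    
                                                    


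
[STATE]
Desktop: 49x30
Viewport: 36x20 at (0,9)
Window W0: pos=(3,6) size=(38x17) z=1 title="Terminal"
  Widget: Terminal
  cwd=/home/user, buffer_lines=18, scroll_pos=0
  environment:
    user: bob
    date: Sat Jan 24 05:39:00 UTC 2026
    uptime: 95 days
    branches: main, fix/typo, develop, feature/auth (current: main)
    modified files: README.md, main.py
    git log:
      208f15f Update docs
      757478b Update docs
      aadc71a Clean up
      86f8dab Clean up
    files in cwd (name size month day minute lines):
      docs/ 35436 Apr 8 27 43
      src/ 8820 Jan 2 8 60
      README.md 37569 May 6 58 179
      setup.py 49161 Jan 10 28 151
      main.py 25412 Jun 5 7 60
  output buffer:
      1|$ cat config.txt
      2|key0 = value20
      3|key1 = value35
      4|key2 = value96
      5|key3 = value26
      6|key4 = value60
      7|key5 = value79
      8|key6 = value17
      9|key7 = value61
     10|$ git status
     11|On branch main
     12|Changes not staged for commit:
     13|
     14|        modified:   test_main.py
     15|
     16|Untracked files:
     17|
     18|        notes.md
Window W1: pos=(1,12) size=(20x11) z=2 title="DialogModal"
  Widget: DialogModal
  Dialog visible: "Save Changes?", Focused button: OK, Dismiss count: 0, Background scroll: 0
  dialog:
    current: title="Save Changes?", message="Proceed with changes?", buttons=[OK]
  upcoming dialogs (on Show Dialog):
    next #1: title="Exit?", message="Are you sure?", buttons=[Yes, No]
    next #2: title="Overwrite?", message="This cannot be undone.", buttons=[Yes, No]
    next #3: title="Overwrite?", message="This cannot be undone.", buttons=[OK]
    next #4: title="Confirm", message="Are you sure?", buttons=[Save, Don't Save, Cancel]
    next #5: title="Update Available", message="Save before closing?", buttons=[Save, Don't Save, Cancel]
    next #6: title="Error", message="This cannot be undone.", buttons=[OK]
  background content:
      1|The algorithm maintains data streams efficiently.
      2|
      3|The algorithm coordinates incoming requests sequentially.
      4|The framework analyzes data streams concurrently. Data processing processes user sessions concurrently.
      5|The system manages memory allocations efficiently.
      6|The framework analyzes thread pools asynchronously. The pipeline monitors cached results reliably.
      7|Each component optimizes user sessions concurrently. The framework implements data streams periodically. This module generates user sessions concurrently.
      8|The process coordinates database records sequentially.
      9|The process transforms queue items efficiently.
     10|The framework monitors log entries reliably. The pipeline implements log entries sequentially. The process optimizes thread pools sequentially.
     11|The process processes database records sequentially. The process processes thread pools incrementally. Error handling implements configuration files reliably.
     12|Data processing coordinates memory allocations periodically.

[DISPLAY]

   ┃$ cat config.txt                
   ┃key0 = value20                  
   ┃key1 = value35                  
 ┏━━━━━━━━━━━━━━━━━━┓               
 ┃ DialogModal      ┃               
 ┠──────────────────┨               
 ┃The algorithm main┃               
 ┃  ┌────────────┐  ┃               
 ┃Th│Save Changes│or┃               
 ┃Th│Proceed with│al┃               
 ┃Th│    [OK]    │es┃               
 ┃Th└────────────┘al┃d for commit:  
 ┃Each component opt┃               
 ┗━━━━━━━━━━━━━━━━━━┛━━━━━━━━━━━━━━━
                                    
                                    
                                    
                                    
                                    
                                    


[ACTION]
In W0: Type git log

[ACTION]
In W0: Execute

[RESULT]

   ┃Changes not staged for commit:  
   ┃                                
   ┃        modified:   test_main.py
 ┏━━━━━━━━━━━━━━━━━━┓               
 ┃ DialogModal      ┃               
 ┠──────────────────┨               
 ┃The algorithm main┃               
 ┃  ┌────────────┐  ┃               
 ┃Th│Save Changes│or┃cs             
 ┃Th│Proceed with│al┃cs             
 ┃Th│    [OK]    │es┃               
 ┃Th└────────────┘al┃               
 ┃Each component opt┃               
 ┗━━━━━━━━━━━━━━━━━━┛━━━━━━━━━━━━━━━
                                    
                                    
                                    
                                    
                                    
                                    


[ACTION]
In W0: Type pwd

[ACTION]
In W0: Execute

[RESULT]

   ┃        modified:   test_main.py
   ┃                                
   ┃Untracked files:                
 ┏━━━━━━━━━━━━━━━━━━┓               
 ┃ DialogModal      ┃               
 ┠──────────────────┨               
 ┃The algorithm main┃cs             
 ┃  ┌────────────┐  ┃cs             
 ┃Th│Save Changes│or┃               
 ┃Th│Proceed with│al┃               
 ┃Th│    [OK]    │es┃               
 ┃Th└────────────┘al┃               
 ┃Each component opt┃               
 ┗━━━━━━━━━━━━━━━━━━┛━━━━━━━━━━━━━━━
                                    
                                    
                                    
                                    
                                    
                                    


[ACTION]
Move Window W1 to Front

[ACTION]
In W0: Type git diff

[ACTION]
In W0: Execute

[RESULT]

   ┃757478b Update docs             
   ┃aadc71a Clean up                
   ┃86f8dab Clean up                
 ┏━━━━━━━━━━━━━━━━━━┓               
 ┃ DialogModal      ┃               
 ┠──────────────────┨               
 ┃The algorithm main┃.py b/main.py  
 ┃  ┌────────────┐  ┃               
 ┃Th│Save Changes│or┃               
 ┃Th│Proceed with│al┃               
 ┃Th│    [OK]    │es┃               
 ┃Th└────────────┘al┃               
 ┃Each component opt┃               
 ┗━━━━━━━━━━━━━━━━━━┛━━━━━━━━━━━━━━━
                                    
                                    
                                    
                                    
                                    
                                    
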